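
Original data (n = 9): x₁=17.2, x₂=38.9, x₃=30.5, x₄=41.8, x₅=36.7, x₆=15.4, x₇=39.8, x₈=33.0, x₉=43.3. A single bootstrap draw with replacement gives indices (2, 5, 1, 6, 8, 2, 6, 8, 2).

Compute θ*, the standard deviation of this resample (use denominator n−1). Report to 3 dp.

Resample values: 38.9, 36.7, 17.2, 15.4, 33.0, 38.9, 15.4, 33.0, 38.9.
Mean = 29.7111; sum of squared deviations = 889.9289
s² = 889.9289 / 8 = 111.2411
s = √111.2411 = 10.547

θ* = 10.547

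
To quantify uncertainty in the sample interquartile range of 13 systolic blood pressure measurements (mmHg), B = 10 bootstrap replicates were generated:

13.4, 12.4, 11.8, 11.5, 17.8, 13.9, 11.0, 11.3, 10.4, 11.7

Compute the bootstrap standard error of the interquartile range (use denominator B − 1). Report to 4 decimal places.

Bootstrap SE is the standard deviation of the 10 replicate interquartile ranges.
Mean of replicates: (13.4 + 12.4 + 11.8 + 11.5 + 17.8 + 13.9 + 11.0 + 11.3 + 10.4 + 11.7) / 10 = 125.20000 / 10 = 12.52000
Sum of squared deviations: (+0.88000)² + (−0.12000)² + (−0.72000)² + (−1.02000)² + (+5.28000)² + (+1.38000)² + (−1.52000)² + (−1.22000)² + (−2.12000)² + (−0.82000)² = 41.09600
Variance = 41.09600 / 9 = 4.56622
SE* = √4.56622

SE* = 2.1369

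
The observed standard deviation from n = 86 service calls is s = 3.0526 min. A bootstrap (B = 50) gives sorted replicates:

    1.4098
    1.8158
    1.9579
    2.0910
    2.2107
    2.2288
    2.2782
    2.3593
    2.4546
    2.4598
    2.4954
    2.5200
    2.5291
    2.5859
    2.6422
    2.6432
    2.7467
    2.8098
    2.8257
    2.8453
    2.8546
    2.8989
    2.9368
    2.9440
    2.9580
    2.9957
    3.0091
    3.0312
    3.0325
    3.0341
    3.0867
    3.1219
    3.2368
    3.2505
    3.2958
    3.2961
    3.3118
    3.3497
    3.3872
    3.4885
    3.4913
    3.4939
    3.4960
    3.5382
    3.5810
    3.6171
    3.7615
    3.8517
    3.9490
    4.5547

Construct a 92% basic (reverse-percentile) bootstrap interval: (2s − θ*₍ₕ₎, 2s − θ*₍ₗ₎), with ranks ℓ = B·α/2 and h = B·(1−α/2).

(2.2535, 4.2894)

Percentile endpoints at ranks 2 and 48: θ*₍2₎ = 1.8158, θ*₍48₎ = 3.8517.
Basic interval reflects these around s:
  lower = 2 × 3.0526 − 3.8517 = 2.2535
  upper = 2 × 3.0526 − 1.8158 = 4.2894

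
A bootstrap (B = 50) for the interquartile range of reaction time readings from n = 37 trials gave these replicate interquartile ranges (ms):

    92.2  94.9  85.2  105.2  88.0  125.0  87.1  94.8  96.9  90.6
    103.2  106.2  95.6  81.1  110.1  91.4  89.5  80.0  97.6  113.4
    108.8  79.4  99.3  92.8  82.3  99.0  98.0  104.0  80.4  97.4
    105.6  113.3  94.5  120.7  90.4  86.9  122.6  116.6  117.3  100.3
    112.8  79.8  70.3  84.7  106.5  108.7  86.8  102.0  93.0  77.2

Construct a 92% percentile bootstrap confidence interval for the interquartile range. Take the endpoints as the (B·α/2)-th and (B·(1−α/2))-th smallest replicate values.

Sorted replicates: 70.3, 77.2, 79.4, 79.8, 80.0, 80.4, 81.1, 82.3, 84.7, 85.2, 86.8, 86.9, 87.1, 88.0, 89.5, 90.4, 90.6, 91.4, 92.2, 92.8, 93.0, 94.5, 94.8, 94.9, 95.6, 96.9, 97.4, 97.6, 98.0, 99.0, 99.3, 100.3, 102.0, 103.2, 104.0, 105.2, 105.6, 106.2, 106.5, 108.7, 108.8, 110.1, 112.8, 113.3, 113.4, 116.6, 117.3, 120.7, 122.6, 125.0
α = 0.08; lower rank = 50 × 0.040 = 2; upper rank = 50 × 0.960 = 48.
The 2nd smallest replicate is 77.2; the 48th is 120.7.

(77.2, 120.7)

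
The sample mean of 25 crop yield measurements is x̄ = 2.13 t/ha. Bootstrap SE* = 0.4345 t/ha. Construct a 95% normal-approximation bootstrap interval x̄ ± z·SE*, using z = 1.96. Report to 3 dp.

(1.278, 2.982)

Margin = 1.96 × 0.4345 = 0.8516
Interval: 2.13 ± 0.8516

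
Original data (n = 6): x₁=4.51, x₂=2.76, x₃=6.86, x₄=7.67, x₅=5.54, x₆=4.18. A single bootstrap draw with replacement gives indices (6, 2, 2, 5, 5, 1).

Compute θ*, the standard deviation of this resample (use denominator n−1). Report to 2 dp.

Resample values: 4.18, 2.76, 2.76, 5.54, 5.54, 4.51.
Mean = 4.2150; sum of squared deviations = 7.8336
s² = 7.8336 / 5 = 1.5667
s = √1.5667 = 1.25

θ* = 1.25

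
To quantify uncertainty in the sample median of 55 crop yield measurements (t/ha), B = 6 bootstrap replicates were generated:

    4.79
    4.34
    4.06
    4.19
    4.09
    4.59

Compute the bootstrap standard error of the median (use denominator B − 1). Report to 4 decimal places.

SE* = 0.2927

Bootstrap SE is the standard deviation of the 6 replicate medians.
Mean of replicates: (4.79 + 4.34 + 4.06 + 4.19 + 4.09 + 4.59) / 6 = 26.06000 / 6 = 4.34333
Sum of squared deviations: (+0.44667)² + (−0.00333)² + (−0.28333)² + (−0.15333)² + (−0.25333)² + (+0.24667)² = 0.42833
Variance = 0.42833 / 5 = 0.08567
SE* = √0.08567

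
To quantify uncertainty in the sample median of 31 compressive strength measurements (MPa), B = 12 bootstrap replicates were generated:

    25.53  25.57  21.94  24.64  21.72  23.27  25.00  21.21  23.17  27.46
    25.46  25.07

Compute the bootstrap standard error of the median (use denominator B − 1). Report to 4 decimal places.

SE* = 1.8965

Bootstrap SE is the standard deviation of the 12 replicate medians.
Mean of replicates: (25.53 + 25.57 + 21.94 + 24.64 + 21.72 + 23.27 + 25.00 + 21.21 + 23.17 + 27.46 + 25.46 + 25.07) / 12 = 290.04000 / 12 = 24.17000
Sum of squared deviations: (+1.36000)² + (+1.40000)² + (−2.23000)² + (+0.47000)² + (−2.45000)² + (−0.90000)² + (+0.83000)² + (−2.96000)² + (−1.00000)² + (+3.29000)² + (+1.29000)² + (+0.90000)² = 39.56460
Variance = 39.56460 / 11 = 3.59678
SE* = √3.59678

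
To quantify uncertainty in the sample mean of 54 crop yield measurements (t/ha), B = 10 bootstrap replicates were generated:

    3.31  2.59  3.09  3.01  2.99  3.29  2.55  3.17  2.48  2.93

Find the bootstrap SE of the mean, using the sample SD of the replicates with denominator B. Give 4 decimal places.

SE* = 0.2878

Bootstrap SE is the standard deviation of the 10 replicate means.
Mean of replicates: (3.31 + 2.59 + 3.09 + 3.01 + 2.99 + 3.29 + 2.55 + 3.17 + 2.48 + 2.93) / 10 = 29.41000 / 10 = 2.94100
Sum of squared deviations: (+0.36900)² + (−0.35100)² + (+0.14900)² + (+0.06900)² + (+0.04900)² + (+0.34900)² + (−0.39100)² + (+0.22900)² + (−0.46100)² + (−0.01100)² = 0.82849
Variance = 0.82849 / 10 = 0.08285
SE* = √0.08285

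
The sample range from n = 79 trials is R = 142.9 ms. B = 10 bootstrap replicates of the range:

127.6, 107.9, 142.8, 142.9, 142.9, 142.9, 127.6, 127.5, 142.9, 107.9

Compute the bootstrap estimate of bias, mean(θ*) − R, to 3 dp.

bias = −11.610

mean(θ*) = (127.6 + 107.9 + 142.8 + 142.9 + 142.9 + 142.9 + 127.6 + 127.5 + 142.9 + 107.9) / 10 = 131.2900
bias = 131.2900 − 142.9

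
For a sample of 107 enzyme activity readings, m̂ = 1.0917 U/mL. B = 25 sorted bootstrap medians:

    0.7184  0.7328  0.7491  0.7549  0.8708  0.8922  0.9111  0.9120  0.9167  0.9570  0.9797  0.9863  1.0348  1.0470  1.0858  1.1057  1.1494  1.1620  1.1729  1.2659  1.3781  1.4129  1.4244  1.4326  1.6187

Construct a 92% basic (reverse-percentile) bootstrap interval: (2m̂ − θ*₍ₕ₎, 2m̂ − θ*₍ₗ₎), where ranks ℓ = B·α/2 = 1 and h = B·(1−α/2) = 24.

Percentile endpoints at ranks 1 and 24: θ*₍1₎ = 0.7184, θ*₍24₎ = 1.4326.
Basic interval reflects these around m̂:
  lower = 2 × 1.0917 − 1.4326 = 0.7508
  upper = 2 × 1.0917 − 0.7184 = 1.4650

(0.7508, 1.4650)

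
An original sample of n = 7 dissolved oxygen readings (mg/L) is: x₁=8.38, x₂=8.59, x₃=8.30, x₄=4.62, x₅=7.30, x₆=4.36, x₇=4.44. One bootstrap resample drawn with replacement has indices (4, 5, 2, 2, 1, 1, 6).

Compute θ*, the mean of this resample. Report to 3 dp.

θ* = 7.174

Resample values: 4.62, 7.30, 8.59, 8.59, 8.38, 8.38, 4.36.
Mean = (4.62 + 7.30 + 8.59 + 8.59 + 8.38 + 8.38 + 4.36) / 7 = 50.220 / 7 = 7.174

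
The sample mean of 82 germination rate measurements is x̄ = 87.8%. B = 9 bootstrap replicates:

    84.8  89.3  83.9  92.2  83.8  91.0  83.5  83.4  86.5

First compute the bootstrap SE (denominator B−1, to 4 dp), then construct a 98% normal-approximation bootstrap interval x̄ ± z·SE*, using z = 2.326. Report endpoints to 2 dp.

Mean of replicates = 86.4889; sum of squared deviations = 96.1289; SE* = √(96.1289/8) = 3.4664
Margin = 2.326 × 3.4664 = 8.063
Interval: 87.8 ± 8.063

(79.74, 95.86)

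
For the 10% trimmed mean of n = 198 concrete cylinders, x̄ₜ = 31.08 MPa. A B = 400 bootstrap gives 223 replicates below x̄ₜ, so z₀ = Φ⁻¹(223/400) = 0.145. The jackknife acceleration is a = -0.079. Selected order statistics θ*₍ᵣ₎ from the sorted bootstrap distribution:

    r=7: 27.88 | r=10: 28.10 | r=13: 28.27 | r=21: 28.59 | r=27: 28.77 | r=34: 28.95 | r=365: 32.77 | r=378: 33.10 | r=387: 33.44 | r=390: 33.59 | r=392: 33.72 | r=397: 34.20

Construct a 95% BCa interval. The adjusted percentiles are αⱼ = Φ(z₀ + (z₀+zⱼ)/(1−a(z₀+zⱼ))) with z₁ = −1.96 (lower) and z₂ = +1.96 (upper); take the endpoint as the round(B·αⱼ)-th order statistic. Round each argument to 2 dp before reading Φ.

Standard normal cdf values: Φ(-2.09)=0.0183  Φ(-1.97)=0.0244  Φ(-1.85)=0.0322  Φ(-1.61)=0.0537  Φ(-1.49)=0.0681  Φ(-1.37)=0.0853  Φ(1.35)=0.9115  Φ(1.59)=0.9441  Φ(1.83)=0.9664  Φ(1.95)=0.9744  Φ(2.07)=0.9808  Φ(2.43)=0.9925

Lower: z₀ + z₁ = 0.145 + (-1.960) = -1.815; 1 − a(z₀+z₁) = 1 − (-0.079)(-1.815) = 0.8566; argument = 0.145 + (-1.815)/0.8566 = -1.9738 → -1.97.
α₁ = Φ(-1.97) = 0.0244; rank = round(400 × 0.0244) = 10; θ*₍10₎ = 28.10.
Upper: z₀ + z₂ = 2.105; 1 − a(z₀+z₂) = 1.1663; argument = 1.9499 → 1.95; α₂ = 0.9744; rank = 390; θ*₍390₎ = 33.59.

(28.10, 33.59)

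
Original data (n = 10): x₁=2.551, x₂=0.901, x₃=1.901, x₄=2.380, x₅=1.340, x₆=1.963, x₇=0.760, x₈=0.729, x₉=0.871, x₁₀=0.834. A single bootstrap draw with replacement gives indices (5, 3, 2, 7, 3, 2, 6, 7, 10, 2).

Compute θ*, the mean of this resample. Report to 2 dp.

θ* = 1.22

Resample values: 1.340, 1.901, 0.901, 0.760, 1.901, 0.901, 1.963, 0.760, 0.834, 0.901.
Mean = (1.340 + 1.901 + 0.901 + 0.760 + 1.901 + 0.901 + 1.963 + 0.760 + 0.834 + 0.901) / 10 = 12.1620 / 10 = 1.22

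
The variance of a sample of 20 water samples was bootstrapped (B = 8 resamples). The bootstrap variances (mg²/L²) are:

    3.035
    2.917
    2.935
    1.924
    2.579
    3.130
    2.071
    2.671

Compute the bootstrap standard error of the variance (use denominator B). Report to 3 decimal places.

SE* = 0.418

Bootstrap SE is the standard deviation of the 8 replicate variances.
Mean of replicates: (3.035 + 2.917 + 2.935 + 1.924 + 2.579 + 3.130 + 2.071 + 2.671) / 8 = 21.2620 / 8 = 2.6578
Sum of squared deviations: (+0.3773)² + (+0.2592)² + (+0.2772)² + (−0.7338)² + (−0.0787)² + (+0.4722)² + (−0.5867)² + (+0.0132)² = 1.3985
Variance = 1.3985 / 8 = 0.1748
SE* = √0.1748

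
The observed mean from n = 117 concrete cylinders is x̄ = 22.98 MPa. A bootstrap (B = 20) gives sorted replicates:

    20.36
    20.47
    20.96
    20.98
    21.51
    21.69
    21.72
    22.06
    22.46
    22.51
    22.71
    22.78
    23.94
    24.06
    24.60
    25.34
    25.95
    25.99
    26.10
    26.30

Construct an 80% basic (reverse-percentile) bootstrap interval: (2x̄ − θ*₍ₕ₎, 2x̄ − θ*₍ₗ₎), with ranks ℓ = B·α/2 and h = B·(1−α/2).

Percentile endpoints at ranks 2 and 18: θ*₍2₎ = 20.47, θ*₍18₎ = 25.99.
Basic interval reflects these around x̄:
  lower = 2 × 22.98 − 25.99 = 19.97
  upper = 2 × 22.98 − 20.47 = 25.49

(19.97, 25.49)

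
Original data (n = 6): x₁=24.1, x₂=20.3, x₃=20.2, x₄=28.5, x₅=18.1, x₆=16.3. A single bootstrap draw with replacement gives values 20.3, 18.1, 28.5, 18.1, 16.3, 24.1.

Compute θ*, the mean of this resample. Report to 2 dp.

Mean = (20.3 + 18.1 + 28.5 + 18.1 + 16.3 + 24.1) / 6 = 125.40 / 6 = 20.90

θ* = 20.90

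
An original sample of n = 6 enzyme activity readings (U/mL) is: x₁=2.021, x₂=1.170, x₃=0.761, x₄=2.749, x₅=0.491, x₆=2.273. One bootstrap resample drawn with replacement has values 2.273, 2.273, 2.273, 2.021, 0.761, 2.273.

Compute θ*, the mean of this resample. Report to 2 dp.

θ* = 1.98

Mean = (2.273 + 2.273 + 2.273 + 2.021 + 0.761 + 2.273) / 6 = 11.8740 / 6 = 1.98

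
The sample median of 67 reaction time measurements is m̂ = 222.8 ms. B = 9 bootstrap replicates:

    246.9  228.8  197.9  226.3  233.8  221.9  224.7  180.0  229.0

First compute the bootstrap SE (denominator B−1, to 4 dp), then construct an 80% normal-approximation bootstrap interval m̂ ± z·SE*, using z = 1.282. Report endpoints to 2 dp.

Mean of replicates = 221.0333; sum of squared deviations = 3216.6800; SE* = √(3216.6800/8) = 20.0521
Margin = 1.282 × 20.0521 = 25.707
Interval: 222.8 ± 25.707

(197.09, 248.51)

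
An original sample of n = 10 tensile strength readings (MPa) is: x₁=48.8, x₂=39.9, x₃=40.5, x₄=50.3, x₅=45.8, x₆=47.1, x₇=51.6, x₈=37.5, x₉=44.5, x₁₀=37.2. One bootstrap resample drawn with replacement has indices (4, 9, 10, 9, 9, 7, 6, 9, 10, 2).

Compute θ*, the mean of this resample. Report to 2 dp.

Resample values: 50.3, 44.5, 37.2, 44.5, 44.5, 51.6, 47.1, 44.5, 37.2, 39.9.
Mean = (50.3 + 44.5 + 37.2 + 44.5 + 44.5 + 51.6 + 47.1 + 44.5 + 37.2 + 39.9) / 10 = 441.30 / 10 = 44.13

θ* = 44.13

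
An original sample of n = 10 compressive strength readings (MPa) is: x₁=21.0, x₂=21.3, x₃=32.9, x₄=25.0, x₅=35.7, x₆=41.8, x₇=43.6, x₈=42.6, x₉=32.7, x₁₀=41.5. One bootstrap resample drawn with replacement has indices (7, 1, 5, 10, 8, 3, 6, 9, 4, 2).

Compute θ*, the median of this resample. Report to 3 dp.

θ* = 34.300

Resample values: 43.6, 21.0, 35.7, 41.5, 42.6, 32.9, 41.8, 32.7, 25.0, 21.3.
Sorted: 21.0, 21.3, 25.0, 32.7, 32.9, 35.7, 41.5, 41.8, 42.6, 43.6
Median = average of the two middle values = 34.300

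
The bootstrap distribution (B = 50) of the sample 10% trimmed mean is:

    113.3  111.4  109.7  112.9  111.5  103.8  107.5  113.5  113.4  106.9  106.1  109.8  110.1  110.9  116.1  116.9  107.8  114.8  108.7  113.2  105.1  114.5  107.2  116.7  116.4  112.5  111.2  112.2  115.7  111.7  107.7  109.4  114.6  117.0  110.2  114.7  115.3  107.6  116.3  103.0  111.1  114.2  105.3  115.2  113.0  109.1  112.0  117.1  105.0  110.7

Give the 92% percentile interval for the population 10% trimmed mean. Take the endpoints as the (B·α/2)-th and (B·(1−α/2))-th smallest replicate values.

Sorted replicates: 103.0, 103.8, 105.0, 105.1, 105.3, 106.1, 106.9, 107.2, 107.5, 107.6, 107.7, 107.8, 108.7, 109.1, 109.4, 109.7, 109.8, 110.1, 110.2, 110.7, 110.9, 111.1, 111.2, 111.4, 111.5, 111.7, 112.0, 112.2, 112.5, 112.9, 113.0, 113.2, 113.3, 113.4, 113.5, 114.2, 114.5, 114.6, 114.7, 114.8, 115.2, 115.3, 115.7, 116.1, 116.3, 116.4, 116.7, 116.9, 117.0, 117.1
α = 0.08; lower rank = 50 × 0.040 = 2; upper rank = 50 × 0.960 = 48.
The 2nd smallest replicate is 103.8; the 48th is 116.9.

(103.8, 116.9)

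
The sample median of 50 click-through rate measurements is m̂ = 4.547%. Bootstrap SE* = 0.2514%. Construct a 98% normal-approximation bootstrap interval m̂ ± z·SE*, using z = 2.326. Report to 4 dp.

(3.9622, 5.1318)

Margin = 2.326 × 0.2514 = 0.58476
Interval: 4.547 ± 0.58476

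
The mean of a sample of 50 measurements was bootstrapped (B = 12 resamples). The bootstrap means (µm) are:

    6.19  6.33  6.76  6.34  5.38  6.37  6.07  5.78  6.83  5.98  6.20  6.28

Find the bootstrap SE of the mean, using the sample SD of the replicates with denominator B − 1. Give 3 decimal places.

SE* = 0.393

Bootstrap SE is the standard deviation of the 12 replicate means.
Mean of replicates: (6.19 + 6.33 + 6.76 + 6.34 + 5.38 + 6.37 + 6.07 + 5.78 + 6.83 + 5.98 + 6.20 + 6.28) / 12 = 74.5100 / 12 = 6.2092
Sum of squared deviations: (−0.0192)² + (+0.1208)² + (+0.5508)² + (+0.1308)² + (−0.8292)² + (+0.1608)² + (−0.1392)² + (−0.4292)² + (+0.6208)² + (−0.2292)² + (−0.0092)² + (+0.0708)² = 1.6955
Variance = 1.6955 / 11 = 0.1541
SE* = √0.1541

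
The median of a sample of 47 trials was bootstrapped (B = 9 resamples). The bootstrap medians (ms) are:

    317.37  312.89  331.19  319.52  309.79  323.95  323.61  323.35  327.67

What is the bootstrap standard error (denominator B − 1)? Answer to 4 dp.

SE* = 6.8570

Bootstrap SE is the standard deviation of the 9 replicate medians.
Mean of replicates: (317.37 + 312.89 + 331.19 + 319.52 + 309.79 + 323.95 + 323.61 + 323.35 + 327.67) / 9 = 2889.34000 / 9 = 321.03778
Sum of squared deviations: (−3.66778)² + (−8.14778)² + (+10.15222)² + (−1.51778)² + (−11.24778)² + (+2.91222)² + (+2.57222)² + (+2.31222)² + (+6.63222)² = 376.15276
Variance = 376.15276 / 8 = 47.01909
SE* = √47.01909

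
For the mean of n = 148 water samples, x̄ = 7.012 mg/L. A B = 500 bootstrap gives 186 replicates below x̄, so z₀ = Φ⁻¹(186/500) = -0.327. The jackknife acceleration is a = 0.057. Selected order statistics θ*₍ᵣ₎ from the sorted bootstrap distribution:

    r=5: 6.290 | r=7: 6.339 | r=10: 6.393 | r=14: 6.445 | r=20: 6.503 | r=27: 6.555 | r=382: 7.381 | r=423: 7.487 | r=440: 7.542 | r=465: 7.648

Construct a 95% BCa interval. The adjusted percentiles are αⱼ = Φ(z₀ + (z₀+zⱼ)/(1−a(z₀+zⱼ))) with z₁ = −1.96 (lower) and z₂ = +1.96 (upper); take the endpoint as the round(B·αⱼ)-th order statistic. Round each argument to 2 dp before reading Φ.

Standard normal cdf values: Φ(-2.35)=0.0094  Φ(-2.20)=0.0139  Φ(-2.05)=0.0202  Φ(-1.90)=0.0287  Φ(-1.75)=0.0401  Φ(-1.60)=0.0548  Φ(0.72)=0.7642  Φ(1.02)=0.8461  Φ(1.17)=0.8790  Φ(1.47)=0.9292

(6.290, 7.648)

Lower: z₀ + z₁ = -0.327 + (-1.960) = -2.287; 1 − a(z₀+z₁) = 1 − (0.057)(-2.287) = 1.1304; argument = -0.327 + (-2.287)/1.1304 = -2.3503 → -2.35.
α₁ = Φ(-2.35) = 0.0094; rank = round(500 × 0.0094) = 5; θ*₍5₎ = 6.290.
Upper: z₀ + z₂ = 1.633; 1 − a(z₀+z₂) = 0.9069; argument = 1.4736 → 1.47; α₂ = 0.9292; rank = 465; θ*₍465₎ = 7.648.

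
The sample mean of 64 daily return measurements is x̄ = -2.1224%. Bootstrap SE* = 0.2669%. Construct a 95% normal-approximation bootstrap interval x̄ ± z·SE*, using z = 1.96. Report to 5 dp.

(-2.64552, -1.59928)

Margin = 1.96 × 0.2669 = 0.523124
Interval: -2.1224 ± 0.523124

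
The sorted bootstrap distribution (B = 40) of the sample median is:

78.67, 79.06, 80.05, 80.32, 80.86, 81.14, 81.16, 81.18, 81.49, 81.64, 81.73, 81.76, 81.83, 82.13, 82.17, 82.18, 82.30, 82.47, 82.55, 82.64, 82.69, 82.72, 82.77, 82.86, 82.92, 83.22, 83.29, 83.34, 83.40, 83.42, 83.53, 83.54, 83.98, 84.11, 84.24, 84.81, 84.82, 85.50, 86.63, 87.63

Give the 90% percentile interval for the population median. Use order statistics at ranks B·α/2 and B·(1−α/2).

α = 0.10; lower rank = 40 × 0.050 = 2; upper rank = 40 × 0.950 = 38.
The 2nd smallest replicate is 79.06; the 38th is 85.50.

(79.06, 85.50)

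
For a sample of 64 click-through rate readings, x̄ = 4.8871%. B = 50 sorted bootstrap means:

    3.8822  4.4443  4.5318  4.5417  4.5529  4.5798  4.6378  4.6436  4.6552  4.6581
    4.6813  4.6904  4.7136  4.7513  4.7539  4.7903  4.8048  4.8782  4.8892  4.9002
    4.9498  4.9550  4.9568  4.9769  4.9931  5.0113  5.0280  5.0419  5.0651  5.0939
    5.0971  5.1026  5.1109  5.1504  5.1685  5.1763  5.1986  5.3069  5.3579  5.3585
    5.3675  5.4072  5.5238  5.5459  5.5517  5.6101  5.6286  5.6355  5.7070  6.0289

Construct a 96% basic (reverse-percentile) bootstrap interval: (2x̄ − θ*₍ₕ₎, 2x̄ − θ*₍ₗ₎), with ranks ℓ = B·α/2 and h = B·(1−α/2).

(4.0672, 5.8920)

Percentile endpoints at ranks 1 and 49: θ*₍1₎ = 3.8822, θ*₍49₎ = 5.7070.
Basic interval reflects these around x̄:
  lower = 2 × 4.8871 − 5.7070 = 4.0672
  upper = 2 × 4.8871 − 3.8822 = 5.8920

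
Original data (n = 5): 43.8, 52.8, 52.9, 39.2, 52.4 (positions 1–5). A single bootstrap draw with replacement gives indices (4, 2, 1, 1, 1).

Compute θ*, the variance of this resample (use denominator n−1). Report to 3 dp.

θ* = 24.572

Resample values: 39.2, 52.8, 43.8, 43.8, 43.8.
Mean = 44.6800; sum of squared deviations = 98.2880
s² = 98.2880 / 4 = 24.5720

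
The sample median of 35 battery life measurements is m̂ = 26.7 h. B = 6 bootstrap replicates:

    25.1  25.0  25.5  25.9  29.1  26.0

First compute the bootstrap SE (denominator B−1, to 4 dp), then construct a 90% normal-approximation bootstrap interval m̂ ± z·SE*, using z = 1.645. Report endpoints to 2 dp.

(24.19, 29.21)

Mean of replicates = 26.1000; sum of squared deviations = 11.6200; SE* = √(11.6200/5) = 1.5245
Margin = 1.645 × 1.5245 = 2.508
Interval: 26.7 ± 2.508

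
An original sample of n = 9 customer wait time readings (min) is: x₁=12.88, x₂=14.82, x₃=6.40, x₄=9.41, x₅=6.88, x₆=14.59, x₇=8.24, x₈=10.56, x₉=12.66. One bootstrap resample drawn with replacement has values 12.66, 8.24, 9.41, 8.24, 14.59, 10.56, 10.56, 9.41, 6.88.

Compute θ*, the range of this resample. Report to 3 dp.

Range = 14.59 − 6.88 = 7.710

θ* = 7.710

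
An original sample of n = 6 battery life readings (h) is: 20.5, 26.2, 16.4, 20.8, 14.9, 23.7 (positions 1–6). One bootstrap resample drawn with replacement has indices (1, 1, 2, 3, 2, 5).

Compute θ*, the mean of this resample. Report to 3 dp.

θ* = 20.783

Resample values: 20.5, 20.5, 26.2, 16.4, 26.2, 14.9.
Mean = (20.5 + 20.5 + 26.2 + 16.4 + 26.2 + 14.9) / 6 = 124.70 / 6 = 20.783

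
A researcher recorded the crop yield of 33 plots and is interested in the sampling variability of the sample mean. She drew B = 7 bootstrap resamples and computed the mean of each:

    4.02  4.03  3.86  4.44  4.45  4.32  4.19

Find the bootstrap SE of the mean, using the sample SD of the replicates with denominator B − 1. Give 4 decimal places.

SE* = 0.2274

Bootstrap SE is the standard deviation of the 7 replicate means.
Mean of replicates: (4.02 + 4.03 + 3.86 + 4.44 + 4.45 + 4.32 + 4.19) / 7 = 29.31000 / 7 = 4.18714
Sum of squared deviations: (−0.16714)² + (−0.15714)² + (−0.32714)² + (+0.25286)² + (+0.26286)² + (+0.13286)² + (+0.00286)² = 0.31034
Variance = 0.31034 / 6 = 0.05172
SE* = √0.05172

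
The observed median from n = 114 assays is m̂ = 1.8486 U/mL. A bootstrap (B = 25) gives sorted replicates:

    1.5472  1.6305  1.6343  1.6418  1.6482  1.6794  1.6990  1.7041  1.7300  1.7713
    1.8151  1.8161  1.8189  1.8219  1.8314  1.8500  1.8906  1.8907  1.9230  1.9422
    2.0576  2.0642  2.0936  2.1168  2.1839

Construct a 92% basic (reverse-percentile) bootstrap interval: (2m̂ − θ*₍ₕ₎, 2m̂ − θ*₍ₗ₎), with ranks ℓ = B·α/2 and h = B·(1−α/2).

Percentile endpoints at ranks 1 and 24: θ*₍1₎ = 1.5472, θ*₍24₎ = 2.1168.
Basic interval reflects these around m̂:
  lower = 2 × 1.8486 − 2.1168 = 1.5804
  upper = 2 × 1.8486 − 1.5472 = 2.1500

(1.5804, 2.1500)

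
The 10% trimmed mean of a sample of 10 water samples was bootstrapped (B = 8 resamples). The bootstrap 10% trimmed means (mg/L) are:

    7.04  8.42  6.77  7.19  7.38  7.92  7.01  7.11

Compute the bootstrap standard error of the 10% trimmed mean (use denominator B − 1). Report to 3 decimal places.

SE* = 0.548

Bootstrap SE is the standard deviation of the 8 replicate 10% trimmed means.
Mean of replicates: (7.04 + 8.42 + 6.77 + 7.19 + 7.38 + 7.92 + 7.01 + 7.11) / 8 = 58.8400 / 8 = 7.3550
Sum of squared deviations: (−0.3150)² + (+1.0650)² + (−0.5850)² + (−0.1650)² + (+0.0250)² + (+0.5650)² + (−0.3450)² + (−0.2450)² = 2.1018
Variance = 2.1018 / 7 = 0.3003
SE* = √0.3003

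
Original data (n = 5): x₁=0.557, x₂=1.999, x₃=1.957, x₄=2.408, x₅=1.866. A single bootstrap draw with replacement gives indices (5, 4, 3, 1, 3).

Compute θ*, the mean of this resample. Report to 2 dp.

θ* = 1.75

Resample values: 1.866, 2.408, 1.957, 0.557, 1.957.
Mean = (1.866 + 2.408 + 1.957 + 0.557 + 1.957) / 5 = 8.7450 / 5 = 1.75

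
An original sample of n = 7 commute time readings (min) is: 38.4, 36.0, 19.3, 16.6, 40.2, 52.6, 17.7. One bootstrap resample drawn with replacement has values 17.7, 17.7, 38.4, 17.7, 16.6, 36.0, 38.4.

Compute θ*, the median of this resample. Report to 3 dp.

θ* = 17.700

Sorted: 16.6, 17.7, 17.7, 17.7, 36.0, 38.4, 38.4
Median = middle value = 17.700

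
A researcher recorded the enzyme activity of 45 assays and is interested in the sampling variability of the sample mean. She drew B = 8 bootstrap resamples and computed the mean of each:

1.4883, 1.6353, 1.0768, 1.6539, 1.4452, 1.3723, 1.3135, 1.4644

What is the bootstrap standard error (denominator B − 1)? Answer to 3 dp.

SE* = 0.185

Bootstrap SE is the standard deviation of the 8 replicate means.
Mean of replicates: (1.4883 + 1.6353 + 1.0768 + 1.6539 + 1.4452 + 1.3723 + 1.3135 + 1.4644) / 8 = 11.44970 / 8 = 1.43121
Sum of squared deviations: (+0.05709)² + (+0.20409)² + (−0.35441)² + (+0.22269)² + (+0.01399)² + (−0.05891)² + (−0.11771)² + (+0.03319)² = 0.23873
Variance = 0.23873 / 7 = 0.03410
SE* = √0.03410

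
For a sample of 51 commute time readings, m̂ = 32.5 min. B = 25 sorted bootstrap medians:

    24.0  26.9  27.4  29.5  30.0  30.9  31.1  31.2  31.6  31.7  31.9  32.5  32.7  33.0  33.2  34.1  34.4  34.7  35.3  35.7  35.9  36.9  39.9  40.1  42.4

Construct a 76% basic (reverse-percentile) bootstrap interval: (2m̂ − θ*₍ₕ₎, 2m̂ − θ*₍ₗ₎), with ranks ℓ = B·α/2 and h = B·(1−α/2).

Percentile endpoints at ranks 3 and 22: θ*₍3₎ = 27.4, θ*₍22₎ = 36.9.
Basic interval reflects these around m̂:
  lower = 2 × 32.5 − 36.9 = 28.1
  upper = 2 × 32.5 − 27.4 = 37.6

(28.1, 37.6)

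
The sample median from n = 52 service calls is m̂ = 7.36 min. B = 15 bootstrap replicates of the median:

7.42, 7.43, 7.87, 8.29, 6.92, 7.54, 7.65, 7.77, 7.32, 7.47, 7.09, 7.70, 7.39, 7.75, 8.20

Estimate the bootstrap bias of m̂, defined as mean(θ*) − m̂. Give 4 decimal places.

bias = +0.2273

mean(θ*) = (7.42 + 7.43 + 7.87 + 8.29 + 6.92 + 7.54 + 7.65 + 7.77 + 7.32 + 7.47 + 7.09 + 7.70 + 7.39 + 7.75 + 8.20) / 15 = 7.58733
bias = 7.58733 − 7.36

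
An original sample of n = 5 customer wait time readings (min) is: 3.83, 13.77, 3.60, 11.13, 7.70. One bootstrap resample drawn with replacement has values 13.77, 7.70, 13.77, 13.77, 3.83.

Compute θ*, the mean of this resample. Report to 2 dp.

θ* = 10.57

Mean = (13.77 + 7.70 + 13.77 + 13.77 + 3.83) / 5 = 52.840 / 5 = 10.57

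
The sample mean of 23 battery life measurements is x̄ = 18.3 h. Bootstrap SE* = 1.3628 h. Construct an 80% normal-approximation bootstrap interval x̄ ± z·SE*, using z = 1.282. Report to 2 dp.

Margin = 1.282 × 1.3628 = 1.747
Interval: 18.3 ± 1.747

(16.55, 20.05)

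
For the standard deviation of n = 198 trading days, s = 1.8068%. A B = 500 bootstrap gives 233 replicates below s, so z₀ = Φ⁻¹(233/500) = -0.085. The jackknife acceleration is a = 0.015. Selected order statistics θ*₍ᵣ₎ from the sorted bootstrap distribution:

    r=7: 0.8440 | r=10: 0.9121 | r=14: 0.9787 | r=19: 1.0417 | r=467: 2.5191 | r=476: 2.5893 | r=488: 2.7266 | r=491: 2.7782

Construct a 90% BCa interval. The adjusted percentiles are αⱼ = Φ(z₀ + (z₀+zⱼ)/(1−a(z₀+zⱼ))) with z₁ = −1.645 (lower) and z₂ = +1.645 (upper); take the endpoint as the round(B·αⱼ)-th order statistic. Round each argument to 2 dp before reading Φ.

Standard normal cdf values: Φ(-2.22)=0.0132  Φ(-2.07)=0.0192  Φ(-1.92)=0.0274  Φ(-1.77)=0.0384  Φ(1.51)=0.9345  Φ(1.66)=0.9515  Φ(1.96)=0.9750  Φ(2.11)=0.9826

Lower: z₀ + z₁ = -0.085 + (-1.645) = -1.730; 1 − a(z₀+z₁) = 1 − (0.015)(-1.730) = 1.0259; argument = -0.085 + (-1.730)/1.0259 = -1.7712 → -1.77.
α₁ = Φ(-1.77) = 0.0384; rank = round(500 × 0.0384) = 19; θ*₍19₎ = 1.0417.
Upper: z₀ + z₂ = 1.560; 1 − a(z₀+z₂) = 0.9766; argument = 1.5124 → 1.51; α₂ = 0.9345; rank = 467; θ*₍467₎ = 2.5191.

(1.0417, 2.5191)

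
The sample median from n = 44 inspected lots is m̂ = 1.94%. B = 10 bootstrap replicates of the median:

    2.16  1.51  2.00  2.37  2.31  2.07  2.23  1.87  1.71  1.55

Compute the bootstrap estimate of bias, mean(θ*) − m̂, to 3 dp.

mean(θ*) = (2.16 + 1.51 + 2.00 + 2.37 + 2.31 + 2.07 + 2.23 + 1.87 + 1.71 + 1.55) / 10 = 1.9780
bias = 1.9780 − 1.94

bias = +0.038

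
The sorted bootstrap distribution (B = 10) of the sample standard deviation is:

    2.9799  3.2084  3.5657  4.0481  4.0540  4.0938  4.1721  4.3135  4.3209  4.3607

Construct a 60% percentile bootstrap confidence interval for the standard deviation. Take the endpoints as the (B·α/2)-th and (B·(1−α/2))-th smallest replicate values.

α = 0.40; lower rank = 10 × 0.200 = 2; upper rank = 10 × 0.800 = 8.
The 2nd smallest replicate is 3.2084; the 8th is 4.3135.

(3.2084, 4.3135)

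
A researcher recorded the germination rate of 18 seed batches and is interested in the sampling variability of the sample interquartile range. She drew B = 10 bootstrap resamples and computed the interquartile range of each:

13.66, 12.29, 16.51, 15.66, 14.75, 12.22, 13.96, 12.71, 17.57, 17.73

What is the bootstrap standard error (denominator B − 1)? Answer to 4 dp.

Bootstrap SE is the standard deviation of the 10 replicate interquartile ranges.
Mean of replicates: (13.66 + 12.29 + 16.51 + 15.66 + 14.75 + 12.22 + 13.96 + 12.71 + 17.57 + 17.73) / 10 = 147.06000 / 10 = 14.70600
Sum of squared deviations: (−1.04600)² + (−2.41600)² + (+1.80400)² + (+0.95400)² + (+0.04400)² + (−2.48600)² + (−0.74600)² + (−1.99600)² + (+2.86400)² + (+3.02400)² = 39.16544
Variance = 39.16544 / 9 = 4.35172
SE* = √4.35172

SE* = 2.0861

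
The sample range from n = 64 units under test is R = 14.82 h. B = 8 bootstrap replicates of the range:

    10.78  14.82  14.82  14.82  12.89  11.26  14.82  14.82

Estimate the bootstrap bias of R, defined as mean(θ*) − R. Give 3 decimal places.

mean(θ*) = (10.78 + 14.82 + 14.82 + 14.82 + 12.89 + 11.26 + 14.82 + 14.82) / 8 = 13.6288
bias = 13.6288 − 14.82

bias = −1.191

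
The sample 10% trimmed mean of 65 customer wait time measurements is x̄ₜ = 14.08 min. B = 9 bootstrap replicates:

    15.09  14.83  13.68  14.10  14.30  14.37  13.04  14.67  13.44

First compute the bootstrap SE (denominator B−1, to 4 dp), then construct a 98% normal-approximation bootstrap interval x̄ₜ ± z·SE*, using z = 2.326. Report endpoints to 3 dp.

(12.510, 15.650)

Mean of replicates = 14.1689; sum of squared deviations = 3.6437; SE* = √(3.6437/8) = 0.6749
Margin = 2.326 × 0.6749 = 1.5698
Interval: 14.08 ± 1.5698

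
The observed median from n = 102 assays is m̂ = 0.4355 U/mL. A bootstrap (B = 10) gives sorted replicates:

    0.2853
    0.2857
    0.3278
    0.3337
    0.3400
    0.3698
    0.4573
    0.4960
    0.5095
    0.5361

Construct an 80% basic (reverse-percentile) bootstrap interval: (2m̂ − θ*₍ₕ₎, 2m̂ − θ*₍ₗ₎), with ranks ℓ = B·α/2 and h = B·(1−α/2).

Percentile endpoints at ranks 1 and 9: θ*₍1₎ = 0.2853, θ*₍9₎ = 0.5095.
Basic interval reflects these around m̂:
  lower = 2 × 0.4355 − 0.5095 = 0.3615
  upper = 2 × 0.4355 − 0.2853 = 0.5857

(0.3615, 0.5857)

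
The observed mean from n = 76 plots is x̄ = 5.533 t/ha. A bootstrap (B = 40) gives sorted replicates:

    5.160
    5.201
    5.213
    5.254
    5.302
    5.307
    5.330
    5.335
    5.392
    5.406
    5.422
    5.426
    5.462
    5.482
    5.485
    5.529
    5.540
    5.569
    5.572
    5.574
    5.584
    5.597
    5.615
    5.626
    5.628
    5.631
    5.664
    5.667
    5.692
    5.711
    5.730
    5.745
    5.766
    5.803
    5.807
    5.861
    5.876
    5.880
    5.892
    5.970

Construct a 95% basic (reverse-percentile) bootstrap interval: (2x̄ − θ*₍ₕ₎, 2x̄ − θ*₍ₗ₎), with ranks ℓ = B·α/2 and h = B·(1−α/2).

Percentile endpoints at ranks 1 and 39: θ*₍1₎ = 5.160, θ*₍39₎ = 5.892.
Basic interval reflects these around x̄:
  lower = 2 × 5.533 − 5.892 = 5.174
  upper = 2 × 5.533 − 5.160 = 5.906

(5.174, 5.906)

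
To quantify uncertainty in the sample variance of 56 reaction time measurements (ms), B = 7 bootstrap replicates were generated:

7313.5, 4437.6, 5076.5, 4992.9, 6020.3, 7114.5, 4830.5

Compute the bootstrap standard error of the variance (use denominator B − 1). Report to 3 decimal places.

Bootstrap SE is the standard deviation of the 7 replicate variances.
Mean of replicates: (7313.5 + 4437.6 + 5076.5 + 4992.9 + 6020.3 + 7114.5 + 4830.5) / 7 = 39785.8000 / 7 = 5683.6857
Sum of squared deviations: (+1629.8143)² + (−1246.0857)² + (−607.1857)² + (−690.7857)² + (+336.6143)² + (+1430.8143)² + (−853.1857)² = 7943348.1686
Variance = 7943348.1686 / 6 = 1323891.3614
SE* = √1323891.3614

SE* = 1150.605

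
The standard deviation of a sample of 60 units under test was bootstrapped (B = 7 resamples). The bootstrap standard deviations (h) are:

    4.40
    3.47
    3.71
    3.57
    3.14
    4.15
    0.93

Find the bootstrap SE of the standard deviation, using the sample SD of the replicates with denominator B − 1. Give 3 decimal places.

Bootstrap SE is the standard deviation of the 7 replicate standard deviations.
Mean of replicates: (4.40 + 3.47 + 3.71 + 3.57 + 3.14 + 4.15 + 0.93) / 7 = 23.3700 / 7 = 3.3386
Sum of squared deviations: (+1.0614)² + (+0.1314)² + (+0.3714)² + (+0.2314)² + (−0.1986)² + (+0.8114)² + (−2.4086)² = 7.8345
Variance = 7.8345 / 6 = 1.3057
SE* = √1.3057

SE* = 1.143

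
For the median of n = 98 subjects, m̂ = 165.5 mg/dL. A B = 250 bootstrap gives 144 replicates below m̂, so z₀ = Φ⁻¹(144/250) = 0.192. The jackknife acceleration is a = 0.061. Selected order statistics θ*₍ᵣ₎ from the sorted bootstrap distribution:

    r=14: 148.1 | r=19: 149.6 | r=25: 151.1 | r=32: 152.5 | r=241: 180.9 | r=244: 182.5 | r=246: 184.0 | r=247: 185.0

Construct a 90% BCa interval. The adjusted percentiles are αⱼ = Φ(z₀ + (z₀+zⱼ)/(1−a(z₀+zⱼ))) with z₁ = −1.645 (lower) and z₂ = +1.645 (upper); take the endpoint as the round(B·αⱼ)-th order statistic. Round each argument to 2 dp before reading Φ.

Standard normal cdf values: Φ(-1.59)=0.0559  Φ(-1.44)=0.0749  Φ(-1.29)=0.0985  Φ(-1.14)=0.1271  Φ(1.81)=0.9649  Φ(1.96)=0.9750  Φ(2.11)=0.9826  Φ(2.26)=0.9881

Lower: z₀ + z₁ = 0.192 + (-1.645) = -1.453; 1 − a(z₀+z₁) = 1 − (0.061)(-1.453) = 1.0886; argument = 0.192 + (-1.453)/1.0886 = -1.1427 → -1.14.
α₁ = Φ(-1.14) = 0.1271; rank = round(250 × 0.1271) = 32; θ*₍32₎ = 152.5.
Upper: z₀ + z₂ = 1.837; 1 − a(z₀+z₂) = 0.8879; argument = 2.2608 → 2.26; α₂ = 0.9881; rank = 247; θ*₍247₎ = 185.0.

(152.5, 185.0)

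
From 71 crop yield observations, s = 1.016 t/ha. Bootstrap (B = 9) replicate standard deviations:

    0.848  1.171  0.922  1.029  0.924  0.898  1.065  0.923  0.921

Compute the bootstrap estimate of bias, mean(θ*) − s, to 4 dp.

bias = −0.0492

mean(θ*) = (0.848 + 1.171 + 0.922 + 1.029 + 0.924 + 0.898 + 1.065 + 0.923 + 0.921) / 9 = 0.96678
bias = 0.96678 − 1.016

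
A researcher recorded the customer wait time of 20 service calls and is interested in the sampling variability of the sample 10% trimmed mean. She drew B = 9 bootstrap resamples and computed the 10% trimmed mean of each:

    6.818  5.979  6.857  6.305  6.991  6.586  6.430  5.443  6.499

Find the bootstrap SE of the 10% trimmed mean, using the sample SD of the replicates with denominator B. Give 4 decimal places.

SE* = 0.4558

Bootstrap SE is the standard deviation of the 9 replicate 10% trimmed means.
Mean of replicates: (6.818 + 5.979 + 6.857 + 6.305 + 6.991 + 6.586 + 6.430 + 5.443 + 6.499) / 9 = 57.90800 / 9 = 6.43422
Sum of squared deviations: (+0.38378)² + (−0.45522)² + (+0.42278)² + (−0.12922)² + (+0.55678)² + (+0.15178)² + (−0.00422)² + (−0.99122)² + (+0.06478)² = 1.86973
Variance = 1.86973 / 9 = 0.20775
SE* = √0.20775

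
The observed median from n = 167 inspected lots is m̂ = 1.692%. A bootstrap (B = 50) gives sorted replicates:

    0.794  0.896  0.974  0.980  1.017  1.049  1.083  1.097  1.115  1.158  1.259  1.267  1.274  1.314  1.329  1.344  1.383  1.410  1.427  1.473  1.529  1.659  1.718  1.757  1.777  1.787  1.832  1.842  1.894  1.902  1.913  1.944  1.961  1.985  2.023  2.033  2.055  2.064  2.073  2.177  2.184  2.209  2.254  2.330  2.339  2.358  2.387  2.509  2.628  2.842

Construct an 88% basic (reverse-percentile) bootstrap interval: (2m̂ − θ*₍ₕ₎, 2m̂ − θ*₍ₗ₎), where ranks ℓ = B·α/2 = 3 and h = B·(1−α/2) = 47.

Percentile endpoints at ranks 3 and 47: θ*₍3₎ = 0.974, θ*₍47₎ = 2.387.
Basic interval reflects these around m̂:
  lower = 2 × 1.692 − 2.387 = 0.997
  upper = 2 × 1.692 − 0.974 = 2.410

(0.997, 2.410)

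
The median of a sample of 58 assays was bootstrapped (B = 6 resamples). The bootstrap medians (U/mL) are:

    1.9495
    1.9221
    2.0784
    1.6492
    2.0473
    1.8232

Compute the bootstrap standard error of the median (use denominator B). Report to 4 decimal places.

Bootstrap SE is the standard deviation of the 6 replicate medians.
Mean of replicates: (1.9495 + 1.9221 + 2.0784 + 1.6492 + 2.0473 + 1.8232) / 6 = 11.46970 / 6 = 1.91162
Sum of squared deviations: (+0.03788)² + (+0.01048)² + (+0.16678)² + (−0.26242)² + (+0.13568)² + (−0.08842)² = 0.12445
Variance = 0.12445 / 6 = 0.02074
SE* = √0.02074

SE* = 0.1440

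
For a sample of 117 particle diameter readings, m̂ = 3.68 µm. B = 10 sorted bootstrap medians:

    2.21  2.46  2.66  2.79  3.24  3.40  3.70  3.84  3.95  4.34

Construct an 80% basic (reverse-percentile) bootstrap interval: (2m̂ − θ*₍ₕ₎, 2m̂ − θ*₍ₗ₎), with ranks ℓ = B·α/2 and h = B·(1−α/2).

Percentile endpoints at ranks 1 and 9: θ*₍1₎ = 2.21, θ*₍9₎ = 3.95.
Basic interval reflects these around m̂:
  lower = 2 × 3.68 − 3.95 = 3.41
  upper = 2 × 3.68 − 2.21 = 5.15

(3.41, 5.15)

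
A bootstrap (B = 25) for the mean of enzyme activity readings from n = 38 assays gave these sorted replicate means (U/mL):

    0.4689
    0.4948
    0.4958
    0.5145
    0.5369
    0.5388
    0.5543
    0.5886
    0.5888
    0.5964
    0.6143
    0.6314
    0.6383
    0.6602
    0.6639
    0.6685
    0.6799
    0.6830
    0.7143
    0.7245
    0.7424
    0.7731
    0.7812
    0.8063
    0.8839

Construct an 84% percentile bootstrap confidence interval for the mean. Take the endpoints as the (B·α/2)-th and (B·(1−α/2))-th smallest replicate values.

α = 0.16; lower rank = 25 × 0.080 = 2; upper rank = 25 × 0.920 = 23.
The 2nd smallest replicate is 0.4948; the 23rd is 0.7812.

(0.4948, 0.7812)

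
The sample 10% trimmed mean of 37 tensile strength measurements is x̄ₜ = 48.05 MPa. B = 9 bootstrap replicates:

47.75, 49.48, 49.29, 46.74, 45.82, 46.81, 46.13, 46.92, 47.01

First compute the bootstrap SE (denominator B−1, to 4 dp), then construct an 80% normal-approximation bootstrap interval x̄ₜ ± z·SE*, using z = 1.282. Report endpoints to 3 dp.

(46.400, 49.700)

Mean of replicates = 47.3278; sum of squared deviations = 13.2496; SE* = √(13.2496/8) = 1.2869
Margin = 1.282 × 1.2869 = 1.6498
Interval: 48.05 ± 1.6498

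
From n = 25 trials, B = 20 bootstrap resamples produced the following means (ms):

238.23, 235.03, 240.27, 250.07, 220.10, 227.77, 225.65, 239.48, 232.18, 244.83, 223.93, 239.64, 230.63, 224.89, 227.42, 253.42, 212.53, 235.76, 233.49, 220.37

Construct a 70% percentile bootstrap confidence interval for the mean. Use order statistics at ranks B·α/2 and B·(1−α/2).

Sorted replicates: 212.53, 220.10, 220.37, 223.93, 224.89, 225.65, 227.42, 227.77, 230.63, 232.18, 233.49, 235.03, 235.76, 238.23, 239.48, 239.64, 240.27, 244.83, 250.07, 253.42
α = 0.30; lower rank = 20 × 0.150 = 3; upper rank = 20 × 0.850 = 17.
The 3rd smallest replicate is 220.37; the 17th is 240.27.

(220.37, 240.27)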